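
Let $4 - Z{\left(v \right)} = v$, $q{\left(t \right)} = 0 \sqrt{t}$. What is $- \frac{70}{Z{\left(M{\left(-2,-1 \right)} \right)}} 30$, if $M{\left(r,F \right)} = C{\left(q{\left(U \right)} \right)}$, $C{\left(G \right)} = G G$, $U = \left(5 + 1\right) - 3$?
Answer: $-525$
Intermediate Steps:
$U = 3$ ($U = 6 - 3 = 3$)
$q{\left(t \right)} = 0$
$C{\left(G \right)} = G^{2}$
$M{\left(r,F \right)} = 0$ ($M{\left(r,F \right)} = 0^{2} = 0$)
$Z{\left(v \right)} = 4 - v$
$- \frac{70}{Z{\left(M{\left(-2,-1 \right)} \right)}} 30 = - \frac{70}{4 - 0} \cdot 30 = - \frac{70}{4 + 0} \cdot 30 = - \frac{70}{4} \cdot 30 = \left(-70\right) \frac{1}{4} \cdot 30 = \left(- \frac{35}{2}\right) 30 = -525$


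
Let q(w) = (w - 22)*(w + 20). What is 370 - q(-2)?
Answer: 802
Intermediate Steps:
q(w) = (-22 + w)*(20 + w)
370 - q(-2) = 370 - (-440 + (-2)² - 2*(-2)) = 370 - (-440 + 4 + 4) = 370 - 1*(-432) = 370 + 432 = 802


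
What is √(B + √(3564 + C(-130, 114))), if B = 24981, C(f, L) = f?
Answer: √(24981 + √3434) ≈ 158.24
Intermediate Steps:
√(B + √(3564 + C(-130, 114))) = √(24981 + √(3564 - 130)) = √(24981 + √3434)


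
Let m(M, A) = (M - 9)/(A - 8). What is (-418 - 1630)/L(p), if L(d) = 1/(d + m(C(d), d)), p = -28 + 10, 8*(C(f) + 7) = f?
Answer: 460544/13 ≈ 35426.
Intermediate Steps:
C(f) = -7 + f/8
m(M, A) = (-9 + M)/(-8 + A)
p = -18
L(d) = 1/(d + (-16 + d/8)/(-8 + d)) (L(d) = 1/(d + (-9 + (-7 + d/8))/(-8 + d)) = 1/(d + (-16 + d/8)/(-8 + d)))
(-418 - 1630)/L(p) = (-418 - 1630)/((8*(-8 - 18)/(-128 - 18 + 8*(-18)*(-8 - 18)))) = -2048/(8*(-26)/(-128 - 18 + 8*(-18)*(-26))) = -2048/(8*(-26)/(-128 - 18 + 3744)) = -2048/(8*(-26)/3598) = -2048/(8*(1/3598)*(-26)) = -2048/(-104/1799) = -2048*(-1799/104) = 460544/13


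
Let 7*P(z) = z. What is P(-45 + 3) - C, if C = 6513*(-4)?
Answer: 26046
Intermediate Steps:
P(z) = z/7
C = -26052
P(-45 + 3) - C = (-45 + 3)/7 - 1*(-26052) = (⅐)*(-42) + 26052 = -6 + 26052 = 26046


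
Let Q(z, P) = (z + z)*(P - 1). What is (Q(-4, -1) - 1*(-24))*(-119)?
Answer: -4760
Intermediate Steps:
Q(z, P) = 2*z*(-1 + P) (Q(z, P) = (2*z)*(-1 + P) = 2*z*(-1 + P))
(Q(-4, -1) - 1*(-24))*(-119) = (2*(-4)*(-1 - 1) - 1*(-24))*(-119) = (2*(-4)*(-2) + 24)*(-119) = (16 + 24)*(-119) = 40*(-119) = -4760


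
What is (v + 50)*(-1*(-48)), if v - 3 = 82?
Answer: 6480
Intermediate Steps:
v = 85 (v = 3 + 82 = 85)
(v + 50)*(-1*(-48)) = (85 + 50)*(-1*(-48)) = 135*48 = 6480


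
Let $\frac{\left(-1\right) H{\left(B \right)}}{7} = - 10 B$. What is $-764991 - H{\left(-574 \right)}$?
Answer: $-724811$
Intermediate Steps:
$H{\left(B \right)} = 70 B$ ($H{\left(B \right)} = - 7 \left(- 10 B\right) = 70 B$)
$-764991 - H{\left(-574 \right)} = -764991 - 70 \left(-574\right) = -764991 - -40180 = -764991 + 40180 = -724811$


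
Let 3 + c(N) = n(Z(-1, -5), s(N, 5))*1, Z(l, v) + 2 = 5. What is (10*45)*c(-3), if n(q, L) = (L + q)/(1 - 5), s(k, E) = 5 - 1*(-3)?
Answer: -5175/2 ≈ -2587.5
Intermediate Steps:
Z(l, v) = 3 (Z(l, v) = -2 + 5 = 3)
s(k, E) = 8 (s(k, E) = 5 + 3 = 8)
n(q, L) = -L/4 - q/4 (n(q, L) = (L + q)/(-4) = (L + q)*(-¼) = -L/4 - q/4)
c(N) = -23/4 (c(N) = -3 + (-¼*8 - ¼*3)*1 = -3 + (-2 - ¾)*1 = -3 - 11/4*1 = -3 - 11/4 = -23/4)
(10*45)*c(-3) = (10*45)*(-23/4) = 450*(-23/4) = -5175/2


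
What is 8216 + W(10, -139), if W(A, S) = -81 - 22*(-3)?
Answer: 8201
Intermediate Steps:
W(A, S) = -15 (W(A, S) = -81 + 66 = -15)
8216 + W(10, -139) = 8216 - 15 = 8201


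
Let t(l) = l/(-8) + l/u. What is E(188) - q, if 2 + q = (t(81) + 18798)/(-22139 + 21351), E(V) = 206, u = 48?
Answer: 2923097/12608 ≈ 231.84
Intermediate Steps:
t(l) = -5*l/48 (t(l) = l/(-8) + l/48 = l*(-⅛) + l*(1/48) = -l/8 + l/48 = -5*l/48)
q = -325849/12608 (q = -2 + (-5/48*81 + 18798)/(-22139 + 21351) = -2 + (-135/16 + 18798)/(-788) = -2 + (300633/16)*(-1/788) = -2 - 300633/12608 = -325849/12608 ≈ -25.845)
E(188) - q = 206 - 1*(-325849/12608) = 206 + 325849/12608 = 2923097/12608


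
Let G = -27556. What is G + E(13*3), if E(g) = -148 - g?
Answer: -27743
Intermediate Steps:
G + E(13*3) = -27556 + (-148 - 13*3) = -27556 + (-148 - 1*39) = -27556 + (-148 - 39) = -27556 - 187 = -27743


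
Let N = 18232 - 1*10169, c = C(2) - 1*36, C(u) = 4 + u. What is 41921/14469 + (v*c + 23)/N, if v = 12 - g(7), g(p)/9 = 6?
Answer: 356572750/116663547 ≈ 3.0564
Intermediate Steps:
g(p) = 54 (g(p) = 9*6 = 54)
v = -42 (v = 12 - 1*54 = 12 - 54 = -42)
c = -30 (c = (4 + 2) - 1*36 = 6 - 36 = -30)
N = 8063 (N = 18232 - 10169 = 8063)
41921/14469 + (v*c + 23)/N = 41921/14469 + (-42*(-30) + 23)/8063 = 41921*(1/14469) + (1260 + 23)*(1/8063) = 41921/14469 + 1283*(1/8063) = 41921/14469 + 1283/8063 = 356572750/116663547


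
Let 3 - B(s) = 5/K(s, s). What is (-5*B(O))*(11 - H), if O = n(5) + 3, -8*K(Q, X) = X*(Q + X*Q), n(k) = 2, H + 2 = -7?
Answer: -980/3 ≈ -326.67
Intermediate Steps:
H = -9 (H = -2 - 7 = -9)
K(Q, X) = -X*(Q + Q*X)/8 (K(Q, X) = -X*(Q + X*Q)/8 = -X*(Q + Q*X)/8)
O = 5 (O = 2 + 3 = 5)
B(s) = 3 + 40/(s**2*(1 + s)) (B(s) = 3 - 5/((-s*s*(1 + s)/8)) = 3 - 5/((-s**2*(1 + s)/8)) = 3 - 5*(-8/(s**2*(1 + s))) = 3 - (-40)/(s**2*(1 + s)) = 3 + 40/(s**2*(1 + s)))
(-5*B(O))*(11 - H) = (-5*(3 + 40/(5**2*(1 + 5))))*(11 - 1*(-9)) = (-5*(3 + 40*(1/25)/6))*(11 + 9) = -5*(3 + 40*(1/25)*(1/6))*20 = -5*(3 + 4/15)*20 = -5*49/15*20 = -49/3*20 = -980/3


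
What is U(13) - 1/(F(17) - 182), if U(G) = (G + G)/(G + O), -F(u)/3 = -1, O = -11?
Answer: 2328/179 ≈ 13.006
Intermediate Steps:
F(u) = 3 (F(u) = -3*(-1) = 3)
U(G) = 2*G/(-11 + G) (U(G) = (G + G)/(G - 11) = (2*G)/(-11 + G) = 2*G/(-11 + G))
U(13) - 1/(F(17) - 182) = 2*13/(-11 + 13) - 1/(3 - 182) = 2*13/2 - 1/(-179) = 2*13*(½) - 1*(-1/179) = 13 + 1/179 = 2328/179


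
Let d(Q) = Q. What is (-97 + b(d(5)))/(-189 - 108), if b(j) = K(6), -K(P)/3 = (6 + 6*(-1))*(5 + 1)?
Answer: 97/297 ≈ 0.32660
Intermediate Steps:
K(P) = 0 (K(P) = -3*(6 + 6*(-1))*(5 + 1) = -3*(6 - 6)*6 = -0*6 = -3*0 = 0)
b(j) = 0
(-97 + b(d(5)))/(-189 - 108) = (-97 + 0)/(-189 - 108) = -97/(-297) = -97*(-1/297) = 97/297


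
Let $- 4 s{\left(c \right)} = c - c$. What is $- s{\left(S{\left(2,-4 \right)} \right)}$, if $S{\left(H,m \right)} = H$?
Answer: $0$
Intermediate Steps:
$s{\left(c \right)} = 0$ ($s{\left(c \right)} = - \frac{c - c}{4} = \left(- \frac{1}{4}\right) 0 = 0$)
$- s{\left(S{\left(2,-4 \right)} \right)} = \left(-1\right) 0 = 0$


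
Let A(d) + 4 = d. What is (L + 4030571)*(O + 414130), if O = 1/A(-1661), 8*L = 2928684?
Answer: 6063221887835537/3330 ≈ 1.8208e+12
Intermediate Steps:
L = 732171/2 (L = (1/8)*2928684 = 732171/2 ≈ 3.6609e+5)
A(d) = -4 + d
O = -1/1665 (O = 1/(-4 - 1661) = 1/(-1665) = -1/1665 ≈ -0.00060060)
(L + 4030571)*(O + 414130) = (732171/2 + 4030571)*(-1/1665 + 414130) = (8793313/2)*(689526449/1665) = 6063221887835537/3330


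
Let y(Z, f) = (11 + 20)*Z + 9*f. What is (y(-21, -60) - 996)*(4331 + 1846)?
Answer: -13509099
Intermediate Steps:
y(Z, f) = 9*f + 31*Z (y(Z, f) = 31*Z + 9*f = 9*f + 31*Z)
(y(-21, -60) - 996)*(4331 + 1846) = ((9*(-60) + 31*(-21)) - 996)*(4331 + 1846) = ((-540 - 651) - 996)*6177 = (-1191 - 996)*6177 = -2187*6177 = -13509099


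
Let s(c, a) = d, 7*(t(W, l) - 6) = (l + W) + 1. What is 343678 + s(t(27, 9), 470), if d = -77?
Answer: 343601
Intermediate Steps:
t(W, l) = 43/7 + W/7 + l/7 (t(W, l) = 6 + ((l + W) + 1)/7 = 6 + ((W + l) + 1)/7 = 6 + (1 + W + l)/7 = 6 + (⅐ + W/7 + l/7) = 43/7 + W/7 + l/7)
s(c, a) = -77
343678 + s(t(27, 9), 470) = 343678 - 77 = 343601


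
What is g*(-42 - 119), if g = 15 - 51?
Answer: 5796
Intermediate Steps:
g = -36
g*(-42 - 119) = -36*(-42 - 119) = -36*(-161) = 5796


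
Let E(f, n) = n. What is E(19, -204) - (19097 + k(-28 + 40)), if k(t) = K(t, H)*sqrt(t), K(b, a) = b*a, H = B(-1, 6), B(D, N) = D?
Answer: -19301 + 24*sqrt(3) ≈ -19259.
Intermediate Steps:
H = -1
K(b, a) = a*b
k(t) = -t**(3/2) (k(t) = (-t)*sqrt(t) = -t**(3/2))
E(19, -204) - (19097 + k(-28 + 40)) = -204 - (19097 - (-28 + 40)**(3/2)) = -204 - (19097 - 12**(3/2)) = -204 - (19097 - 24*sqrt(3)) = -204 + (-19097 + 24*sqrt(3)) = -19301 + 24*sqrt(3)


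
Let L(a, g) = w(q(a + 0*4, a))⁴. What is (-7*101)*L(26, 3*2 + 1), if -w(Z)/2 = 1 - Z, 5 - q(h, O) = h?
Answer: -2649903872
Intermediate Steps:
q(h, O) = 5 - h
w(Z) = -2 + 2*Z (w(Z) = -2*(1 - Z) = -2 + 2*Z)
L(a, g) = (8 - 2*a)⁴ (L(a, g) = (-2 + 2*(5 - (a + 0*4)))⁴ = (-2 + 2*(5 - (a + 0)))⁴ = (-2 + 2*(5 - a))⁴ = (-2 + (10 - 2*a))⁴ = (8 - 2*a)⁴)
(-7*101)*L(26, 3*2 + 1) = (-7*101)*(16*(-4 + 26)⁴) = -11312*22⁴ = -11312*234256 = -707*3748096 = -2649903872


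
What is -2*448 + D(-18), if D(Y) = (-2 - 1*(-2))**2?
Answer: -896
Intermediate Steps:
D(Y) = 0 (D(Y) = (-2 + 2)**2 = 0**2 = 0)
-2*448 + D(-18) = -2*448 + 0 = -896 + 0 = -896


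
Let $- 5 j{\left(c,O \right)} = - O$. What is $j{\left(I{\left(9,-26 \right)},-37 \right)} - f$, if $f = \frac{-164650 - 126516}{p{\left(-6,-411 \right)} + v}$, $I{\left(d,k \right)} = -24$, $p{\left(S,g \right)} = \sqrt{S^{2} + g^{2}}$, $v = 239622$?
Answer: $- \frac{591878953013}{95697556545} - \frac{291166 \sqrt{18773}}{19139511309} \approx -6.187$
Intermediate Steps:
$f = - \frac{291166}{239622 + 3 \sqrt{18773}}$ ($f = \frac{-164650 - 126516}{\sqrt{\left(-6\right)^{2} + \left(-411\right)^{2}} + 239622} = - \frac{291166}{\sqrt{36 + 168921} + 239622} = - \frac{291166}{\sqrt{168957} + 239622} = - \frac{291166}{3 \sqrt{18773} + 239622} = - \frac{291166}{239622 + 3 \sqrt{18773}} \approx -1.213$)
$j{\left(c,O \right)} = \frac{O}{5}$ ($j{\left(c,O \right)} = - \frac{\left(-1\right) O}{5} = \frac{O}{5}$)
$j{\left(I{\left(9,-26 \right)},-37 \right)} - f = \frac{1}{5} \left(-37\right) - \left(- \frac{23256593084}{19139511309} + \frac{291166 \sqrt{18773}}{19139511309}\right) = - \frac{37}{5} + \left(\frac{23256593084}{19139511309} - \frac{291166 \sqrt{18773}}{19139511309}\right) = - \frac{591878953013}{95697556545} - \frac{291166 \sqrt{18773}}{19139511309}$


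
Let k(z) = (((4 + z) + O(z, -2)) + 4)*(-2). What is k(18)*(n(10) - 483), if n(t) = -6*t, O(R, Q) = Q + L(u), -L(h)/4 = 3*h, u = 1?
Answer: 13032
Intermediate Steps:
L(h) = -12*h
O(R, Q) = -12 + Q (O(R, Q) = Q - 12*1 = Q - 12 = -12 + Q)
k(z) = 12 - 2*z (k(z) = (((4 + z) + (-12 - 2)) + 4)*(-2) = (((4 + z) - 14) + 4)*(-2) = ((-10 + z) + 4)*(-2) = (-6 + z)*(-2) = 12 - 2*z)
k(18)*(n(10) - 483) = (12 - 2*18)*(-6*10 - 483) = (12 - 36)*(-60 - 483) = -24*(-543) = 13032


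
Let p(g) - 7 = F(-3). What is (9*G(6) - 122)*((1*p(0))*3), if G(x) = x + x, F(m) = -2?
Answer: -210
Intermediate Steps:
G(x) = 2*x
p(g) = 5 (p(g) = 7 - 2 = 5)
(9*G(6) - 122)*((1*p(0))*3) = (9*(2*6) - 122)*((1*5)*3) = (9*12 - 122)*(5*3) = (108 - 122)*15 = -14*15 = -210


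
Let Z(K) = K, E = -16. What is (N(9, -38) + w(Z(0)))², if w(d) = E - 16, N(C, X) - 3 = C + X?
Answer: 3364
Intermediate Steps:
N(C, X) = 3 + C + X (N(C, X) = 3 + (C + X) = 3 + C + X)
w(d) = -32 (w(d) = -16 - 16 = -32)
(N(9, -38) + w(Z(0)))² = ((3 + 9 - 38) - 32)² = (-26 - 32)² = (-58)² = 3364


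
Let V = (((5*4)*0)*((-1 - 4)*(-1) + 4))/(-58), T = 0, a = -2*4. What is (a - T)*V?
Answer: 0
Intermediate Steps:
a = -8
V = 0 (V = ((20*0)*(-5*(-1) + 4))*(-1/58) = (0*(5 + 4))*(-1/58) = (0*9)*(-1/58) = 0*(-1/58) = 0)
(a - T)*V = (-8 - 1*0)*0 = (-8 + 0)*0 = -8*0 = 0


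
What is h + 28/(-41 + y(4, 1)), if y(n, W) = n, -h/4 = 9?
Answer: -1360/37 ≈ -36.757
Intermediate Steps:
h = -36 (h = -4*9 = -36)
h + 28/(-41 + y(4, 1)) = -36 + 28/(-41 + 4) = -36 + 28/(-37) = -36 + 28*(-1/37) = -36 - 28/37 = -1360/37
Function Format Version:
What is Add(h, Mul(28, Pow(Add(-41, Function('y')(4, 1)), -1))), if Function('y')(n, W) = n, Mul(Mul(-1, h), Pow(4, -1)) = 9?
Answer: Rational(-1360, 37) ≈ -36.757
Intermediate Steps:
h = -36 (h = Mul(-4, 9) = -36)
Add(h, Mul(28, Pow(Add(-41, Function('y')(4, 1)), -1))) = Add(-36, Mul(28, Pow(Add(-41, 4), -1))) = Add(-36, Mul(28, Pow(-37, -1))) = Add(-36, Mul(28, Rational(-1, 37))) = Add(-36, Rational(-28, 37)) = Rational(-1360, 37)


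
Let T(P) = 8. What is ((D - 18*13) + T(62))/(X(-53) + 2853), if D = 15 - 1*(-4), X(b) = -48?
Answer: -69/935 ≈ -0.073797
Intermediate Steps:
D = 19 (D = 15 + 4 = 19)
((D - 18*13) + T(62))/(X(-53) + 2853) = ((19 - 18*13) + 8)/(-48 + 2853) = ((19 - 234) + 8)/2805 = (-215 + 8)*(1/2805) = -207*1/2805 = -69/935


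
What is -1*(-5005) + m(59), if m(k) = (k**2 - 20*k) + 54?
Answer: 7360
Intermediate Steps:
m(k) = 54 + k**2 - 20*k
-1*(-5005) + m(59) = -1*(-5005) + (54 + 59**2 - 20*59) = 5005 + (54 + 3481 - 1180) = 5005 + 2355 = 7360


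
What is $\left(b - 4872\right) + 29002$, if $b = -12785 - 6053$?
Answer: $5292$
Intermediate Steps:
$b = -18838$
$\left(b - 4872\right) + 29002 = \left(-18838 - 4872\right) + 29002 = -23710 + 29002 = 5292$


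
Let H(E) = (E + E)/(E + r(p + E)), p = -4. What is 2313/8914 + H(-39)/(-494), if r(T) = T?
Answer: 894228/3472003 ≈ 0.25755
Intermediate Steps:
H(E) = 2*E/(-4 + 2*E) (H(E) = (E + E)/(E + (-4 + E)) = (2*E)/(-4 + 2*E) = 2*E/(-4 + 2*E))
2313/8914 + H(-39)/(-494) = 2313/8914 - 39/(-2 - 39)/(-494) = 2313*(1/8914) - 39/(-41)*(-1/494) = 2313/8914 - 39*(-1/41)*(-1/494) = 2313/8914 + (39/41)*(-1/494) = 2313/8914 - 3/1558 = 894228/3472003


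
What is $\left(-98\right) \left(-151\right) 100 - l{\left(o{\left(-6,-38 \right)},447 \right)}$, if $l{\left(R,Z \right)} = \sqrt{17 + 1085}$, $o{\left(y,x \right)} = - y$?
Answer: $1479800 - \sqrt{1102} \approx 1.4798 \cdot 10^{6}$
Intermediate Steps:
$l{\left(R,Z \right)} = \sqrt{1102}$
$\left(-98\right) \left(-151\right) 100 - l{\left(o{\left(-6,-38 \right)},447 \right)} = \left(-98\right) \left(-151\right) 100 - \sqrt{1102} = 14798 \cdot 100 - \sqrt{1102} = 1479800 - \sqrt{1102}$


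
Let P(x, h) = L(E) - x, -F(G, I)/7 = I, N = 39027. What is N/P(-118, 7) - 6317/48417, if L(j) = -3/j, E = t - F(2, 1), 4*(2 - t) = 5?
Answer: 58553646247/176528382 ≈ 331.70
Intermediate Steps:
t = 3/4 (t = 2 - 1/4*5 = 2 - 5/4 = 3/4 ≈ 0.75000)
F(G, I) = -7*I
E = 31/4 (E = 3/4 - (-7) = 3/4 - 1*(-7) = 3/4 + 7 = 31/4 ≈ 7.7500)
P(x, h) = -12/31 - x (P(x, h) = -3/31/4 - x = -3*4/31 - x = -12/31 - x)
N/P(-118, 7) - 6317/48417 = 39027/(-12/31 - 1*(-118)) - 6317/48417 = 39027/(-12/31 + 118) - 6317*1/48417 = 39027/(3646/31) - 6317/48417 = 39027*(31/3646) - 6317/48417 = 1209837/3646 - 6317/48417 = 58553646247/176528382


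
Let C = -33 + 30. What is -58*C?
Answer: 174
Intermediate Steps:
C = -3
-58*C = -58*(-3) = 174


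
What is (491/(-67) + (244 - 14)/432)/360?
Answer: -98351/5209920 ≈ -0.018878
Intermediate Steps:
(491/(-67) + (244 - 14)/432)/360 = (491*(-1/67) + 230*(1/432))*(1/360) = (-491/67 + 115/216)*(1/360) = -98351/14472*1/360 = -98351/5209920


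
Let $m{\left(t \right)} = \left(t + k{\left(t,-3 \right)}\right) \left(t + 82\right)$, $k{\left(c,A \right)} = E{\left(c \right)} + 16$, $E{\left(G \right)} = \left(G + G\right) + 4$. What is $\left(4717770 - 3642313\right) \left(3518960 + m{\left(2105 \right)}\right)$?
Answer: $18684565112485$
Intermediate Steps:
$E{\left(G \right)} = 4 + 2 G$ ($E{\left(G \right)} = 2 G + 4 = 4 + 2 G$)
$k{\left(c,A \right)} = 20 + 2 c$ ($k{\left(c,A \right)} = \left(4 + 2 c\right) + 16 = 20 + 2 c$)
$m{\left(t \right)} = \left(20 + 3 t\right) \left(82 + t\right)$ ($m{\left(t \right)} = \left(t + \left(20 + 2 t\right)\right) \left(t + 82\right) = \left(20 + 3 t\right) \left(82 + t\right)$)
$\left(4717770 - 3642313\right) \left(3518960 + m{\left(2105 \right)}\right) = \left(4717770 - 3642313\right) \left(3518960 + \left(1640 + 3 \cdot 2105^{2} + 266 \cdot 2105\right)\right) = 1075457 \left(3518960 + \left(1640 + 3 \cdot 4431025 + 559930\right)\right) = 1075457 \left(3518960 + \left(1640 + 13293075 + 559930\right)\right) = 1075457 \left(3518960 + 13854645\right) = 1075457 \cdot 17373605 = 18684565112485$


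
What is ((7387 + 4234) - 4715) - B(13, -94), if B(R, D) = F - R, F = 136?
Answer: 6783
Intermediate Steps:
B(R, D) = 136 - R
((7387 + 4234) - 4715) - B(13, -94) = ((7387 + 4234) - 4715) - (136 - 1*13) = (11621 - 4715) - (136 - 13) = 6906 - 1*123 = 6906 - 123 = 6783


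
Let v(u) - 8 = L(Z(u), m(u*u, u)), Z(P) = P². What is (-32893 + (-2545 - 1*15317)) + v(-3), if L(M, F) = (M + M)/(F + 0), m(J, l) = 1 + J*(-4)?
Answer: -1776163/35 ≈ -50748.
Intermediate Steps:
m(J, l) = 1 - 4*J
L(M, F) = 2*M/F (L(M, F) = (2*M)/F = 2*M/F)
v(u) = 8 + 2*u²/(1 - 4*u²) (v(u) = 8 + 2*u²/(1 - 4*u*u) = 8 + 2*u²/(1 - 4*u²))
(-32893 + (-2545 - 1*15317)) + v(-3) = (-32893 + (-2545 - 1*15317)) + 2*(-4 + 15*(-3)²)/(-1 + 4*(-3)²) = (-32893 + (-2545 - 15317)) + 2*(-4 + 15*9)/(-1 + 4*9) = (-32893 - 17862) + 2*(-4 + 135)/(-1 + 36) = -50755 + 2*131/35 = -50755 + 2*(1/35)*131 = -50755 + 262/35 = -1776163/35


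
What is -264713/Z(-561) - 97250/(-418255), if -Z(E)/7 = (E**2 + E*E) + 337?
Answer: 107887918013/368771501903 ≈ 0.29256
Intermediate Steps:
Z(E) = -2359 - 14*E**2 (Z(E) = -7*((E**2 + E*E) + 337) = -7*((E**2 + E**2) + 337) = -7*(2*E**2 + 337) = -7*(337 + 2*E**2) = -2359 - 14*E**2)
-264713/Z(-561) - 97250/(-418255) = -264713/(-2359 - 14*(-561)**2) - 97250/(-418255) = -264713/(-2359 - 14*314721) - 97250*(-1/418255) = -264713/(-2359 - 4406094) + 19450/83651 = -264713/(-4408453) + 19450/83651 = -264713*(-1/4408453) + 19450/83651 = 264713/4408453 + 19450/83651 = 107887918013/368771501903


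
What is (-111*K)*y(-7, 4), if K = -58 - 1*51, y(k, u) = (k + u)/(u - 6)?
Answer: 36297/2 ≈ 18149.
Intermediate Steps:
y(k, u) = (k + u)/(-6 + u)
K = -109 (K = -58 - 51 = -109)
(-111*K)*y(-7, 4) = (-111*(-109))*((-7 + 4)/(-6 + 4)) = 12099*(-3/(-2)) = 12099*(-½*(-3)) = 12099*(3/2) = 36297/2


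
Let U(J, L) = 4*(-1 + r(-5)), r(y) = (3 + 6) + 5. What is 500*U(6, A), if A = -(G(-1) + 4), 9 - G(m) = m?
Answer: 26000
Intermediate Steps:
G(m) = 9 - m
r(y) = 14 (r(y) = 9 + 5 = 14)
A = -14 (A = -((9 - 1*(-1)) + 4) = -((9 + 1) + 4) = -(10 + 4) = -1*14 = -14)
U(J, L) = 52 (U(J, L) = 4*(-1 + 14) = 4*13 = 52)
500*U(6, A) = 500*52 = 26000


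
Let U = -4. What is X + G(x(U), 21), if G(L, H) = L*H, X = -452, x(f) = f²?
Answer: -116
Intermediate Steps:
G(L, H) = H*L
X + G(x(U), 21) = -452 + 21*(-4)² = -452 + 21*16 = -452 + 336 = -116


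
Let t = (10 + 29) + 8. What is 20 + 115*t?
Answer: 5425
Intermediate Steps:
t = 47 (t = 39 + 8 = 47)
20 + 115*t = 20 + 115*47 = 20 + 5405 = 5425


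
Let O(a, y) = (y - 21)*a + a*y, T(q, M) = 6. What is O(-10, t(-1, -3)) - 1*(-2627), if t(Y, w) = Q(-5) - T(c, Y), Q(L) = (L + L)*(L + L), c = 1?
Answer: 957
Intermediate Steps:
Q(L) = 4*L² (Q(L) = (2*L)*(2*L) = 4*L²)
t(Y, w) = 94 (t(Y, w) = 4*(-5)² - 1*6 = 4*25 - 6 = 100 - 6 = 94)
O(a, y) = a*y + a*(-21 + y) (O(a, y) = (-21 + y)*a + a*y = a*(-21 + y) + a*y = a*y + a*(-21 + y))
O(-10, t(-1, -3)) - 1*(-2627) = -10*(-21 + 2*94) - 1*(-2627) = -10*(-21 + 188) + 2627 = -10*167 + 2627 = -1670 + 2627 = 957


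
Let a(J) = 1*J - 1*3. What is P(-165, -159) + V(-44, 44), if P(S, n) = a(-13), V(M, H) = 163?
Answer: 147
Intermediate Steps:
a(J) = -3 + J (a(J) = J - 3 = -3 + J)
P(S, n) = -16 (P(S, n) = -3 - 13 = -16)
P(-165, -159) + V(-44, 44) = -16 + 163 = 147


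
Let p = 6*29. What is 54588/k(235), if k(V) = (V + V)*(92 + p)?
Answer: 13647/31255 ≈ 0.43663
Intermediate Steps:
p = 174
k(V) = 532*V (k(V) = (V + V)*(92 + 174) = (2*V)*266 = 532*V)
54588/k(235) = 54588/((532*235)) = 54588/125020 = 54588*(1/125020) = 13647/31255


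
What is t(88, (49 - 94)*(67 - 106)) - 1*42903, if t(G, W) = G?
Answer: -42815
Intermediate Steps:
t(88, (49 - 94)*(67 - 106)) - 1*42903 = 88 - 1*42903 = 88 - 42903 = -42815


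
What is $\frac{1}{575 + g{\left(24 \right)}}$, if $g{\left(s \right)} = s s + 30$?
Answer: $\frac{1}{1181} \approx 0.00084674$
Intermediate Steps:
$g{\left(s \right)} = 30 + s^{2}$ ($g{\left(s \right)} = s^{2} + 30 = 30 + s^{2}$)
$\frac{1}{575 + g{\left(24 \right)}} = \frac{1}{575 + \left(30 + 24^{2}\right)} = \frac{1}{575 + \left(30 + 576\right)} = \frac{1}{575 + 606} = \frac{1}{1181}$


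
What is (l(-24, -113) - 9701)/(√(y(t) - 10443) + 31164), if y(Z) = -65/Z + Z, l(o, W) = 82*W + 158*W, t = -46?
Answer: -52784523624/44675447645 + 36821*I*√22191734/44675447645 ≈ -1.1815 + 0.0038826*I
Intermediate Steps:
l(o, W) = 240*W
y(Z) = Z - 65/Z
(l(-24, -113) - 9701)/(√(y(t) - 10443) + 31164) = (240*(-113) - 9701)/(√((-46 - 65/(-46)) - 10443) + 31164) = (-27120 - 9701)/(√((-46 - 65*(-1/46)) - 10443) + 31164) = -36821/(√((-46 + 65/46) - 10443) + 31164) = -36821/(√(-2051/46 - 10443) + 31164) = -36821/(√(-482429/46) + 31164) = -36821/(I*√22191734/46 + 31164) = -36821/(31164 + I*√22191734/46)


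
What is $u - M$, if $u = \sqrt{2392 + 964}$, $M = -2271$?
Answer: $2271 + 2 \sqrt{839} \approx 2328.9$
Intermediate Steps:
$u = 2 \sqrt{839}$ ($u = \sqrt{3356} = 2 \sqrt{839} \approx 57.931$)
$u - M = 2 \sqrt{839} - -2271 = 2 \sqrt{839} + 2271 = 2271 + 2 \sqrt{839}$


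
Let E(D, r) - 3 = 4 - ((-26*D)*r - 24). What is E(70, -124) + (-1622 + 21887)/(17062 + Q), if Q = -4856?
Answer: -2754251429/12206 ≈ -2.2565e+5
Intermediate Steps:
E(D, r) = 31 + 26*D*r (E(D, r) = 3 + (4 - ((-26*D)*r - 24)) = 3 + (4 - (-26*D*r - 24)) = 3 + (4 - (-24 - 26*D*r)) = 3 + (4 + (24 + 26*D*r)) = 3 + (28 + 26*D*r) = 31 + 26*D*r)
E(70, -124) + (-1622 + 21887)/(17062 + Q) = (31 + 26*70*(-124)) + (-1622 + 21887)/(17062 - 4856) = (31 - 225680) + 20265/12206 = -225649 + 20265*(1/12206) = -225649 + 20265/12206 = -2754251429/12206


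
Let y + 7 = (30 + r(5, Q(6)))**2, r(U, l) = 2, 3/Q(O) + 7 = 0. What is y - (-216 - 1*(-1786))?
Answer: -553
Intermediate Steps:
Q(O) = -3/7 (Q(O) = 3/(-7 + 0) = 3/(-7) = 3*(-1/7) = -3/7)
y = 1017 (y = -7 + (30 + 2)**2 = -7 + 32**2 = -7 + 1024 = 1017)
y - (-216 - 1*(-1786)) = 1017 - (-216 - 1*(-1786)) = 1017 - (-216 + 1786) = 1017 - 1*1570 = 1017 - 1570 = -553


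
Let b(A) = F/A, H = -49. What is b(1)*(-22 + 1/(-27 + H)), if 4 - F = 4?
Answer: 0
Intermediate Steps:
F = 0 (F = 4 - 1*4 = 4 - 4 = 0)
b(A) = 0 (b(A) = 0/A = 0)
b(1)*(-22 + 1/(-27 + H)) = 0*(-22 + 1/(-27 - 49)) = 0*(-22 + 1/(-76)) = 0*(-22 - 1/76) = 0*(-1673/76) = 0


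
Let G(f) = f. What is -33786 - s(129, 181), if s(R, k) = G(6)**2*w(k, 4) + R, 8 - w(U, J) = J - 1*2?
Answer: -34131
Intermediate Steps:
w(U, J) = 10 - J (w(U, J) = 8 - (J - 1*2) = 8 - (J - 2) = 8 - (-2 + J) = 8 + (2 - J) = 10 - J)
s(R, k) = 216 + R (s(R, k) = 6**2*(10 - 1*4) + R = 36*(10 - 4) + R = 36*6 + R = 216 + R)
-33786 - s(129, 181) = -33786 - (216 + 129) = -33786 - 1*345 = -33786 - 345 = -34131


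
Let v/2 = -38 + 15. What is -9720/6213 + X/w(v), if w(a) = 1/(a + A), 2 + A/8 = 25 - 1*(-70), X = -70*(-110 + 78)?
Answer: 3238046680/2071 ≈ 1.5635e+6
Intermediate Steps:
v = -46 (v = 2*(-38 + 15) = 2*(-23) = -46)
X = 2240 (X = -70*(-32) = 2240)
A = 744 (A = -16 + 8*(25 - 1*(-70)) = -16 + 8*(25 + 70) = -16 + 8*95 = -16 + 760 = 744)
w(a) = 1/(744 + a) (w(a) = 1/(a + 744) = 1/(744 + a))
-9720/6213 + X/w(v) = -9720/6213 + 2240/(1/(744 - 46)) = -9720*1/6213 + 2240/(1/698) = -3240/2071 + 2240/(1/698) = -3240/2071 + 2240*698 = -3240/2071 + 1563520 = 3238046680/2071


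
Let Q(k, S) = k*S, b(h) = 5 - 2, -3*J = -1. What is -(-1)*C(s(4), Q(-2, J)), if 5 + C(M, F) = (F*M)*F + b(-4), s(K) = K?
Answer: -2/9 ≈ -0.22222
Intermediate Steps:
J = ⅓ (J = -⅓*(-1) = ⅓ ≈ 0.33333)
b(h) = 3
Q(k, S) = S*k
C(M, F) = -2 + M*F² (C(M, F) = -5 + ((F*M)*F + 3) = -5 + (M*F² + 3) = -5 + (3 + M*F²) = -2 + M*F²)
-(-1)*C(s(4), Q(-2, J)) = -(-1)*(-2 + 4*((⅓)*(-2))²) = -(-1)*(-2 + 4*(-⅔)²) = -(-1)*(-2 + 4*(4/9)) = -(-1)*(-2 + 16/9) = -(-1)*(-2)/9 = -1*2/9 = -2/9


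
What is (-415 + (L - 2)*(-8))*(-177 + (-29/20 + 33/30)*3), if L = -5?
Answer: 1278399/20 ≈ 63920.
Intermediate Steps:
(-415 + (L - 2)*(-8))*(-177 + (-29/20 + 33/30)*3) = (-415 + (-5 - 2)*(-8))*(-177 + (-29/20 + 33/30)*3) = (-415 - 7*(-8))*(-177 + (-29*1/20 + 33*(1/30))*3) = (-415 + 56)*(-177 + (-29/20 + 11/10)*3) = -359*(-177 - 7/20*3) = -359*(-177 - 21/20) = -359*(-3561/20) = 1278399/20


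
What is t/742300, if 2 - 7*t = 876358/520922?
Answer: 82743/1353381402100 ≈ 6.1138e-8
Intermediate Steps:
t = 82743/1823227 (t = 2/7 - 125194/520922 = 2/7 - ⅐*438179/260461 = 2/7 - 62597/260461 = 82743/1823227 ≈ 0.045383)
t/742300 = (82743/1823227)/742300 = (82743/1823227)*(1/742300) = 82743/1353381402100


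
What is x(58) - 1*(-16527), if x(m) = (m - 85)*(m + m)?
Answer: 13395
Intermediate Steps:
x(m) = 2*m*(-85 + m) (x(m) = (-85 + m)*(2*m) = 2*m*(-85 + m))
x(58) - 1*(-16527) = 2*58*(-85 + 58) - 1*(-16527) = 2*58*(-27) + 16527 = -3132 + 16527 = 13395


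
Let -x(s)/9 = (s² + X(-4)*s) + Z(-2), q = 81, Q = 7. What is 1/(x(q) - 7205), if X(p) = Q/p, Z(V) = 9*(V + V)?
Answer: -4/258617 ≈ -1.5467e-5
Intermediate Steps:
Z(V) = 18*V (Z(V) = 9*(2*V) = 18*V)
X(p) = 7/p
x(s) = 324 - 9*s² + 63*s/4 (x(s) = -9*((s² + (7/(-4))*s) + 18*(-2)) = -9*((s² + (7*(-¼))*s) - 36) = -9*((s² - 7*s/4) - 36) = -9*(-36 + s² - 7*s/4) = 324 - 9*s² + 63*s/4)
1/(x(q) - 7205) = 1/((324 - 9*81² + (63/4)*81) - 7205) = 1/((324 - 9*6561 + 5103/4) - 7205) = 1/((324 - 59049 + 5103/4) - 7205) = 1/(-229797/4 - 7205) = 1/(-258617/4) = -4/258617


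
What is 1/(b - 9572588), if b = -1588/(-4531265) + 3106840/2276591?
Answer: -10315837117615/98749244520505358512 ≈ -1.0447e-7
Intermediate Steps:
b = 14081530579108/10315837117615 (b = -1588*(-1/4531265) + 3106840*(1/2276591) = 1588/4531265 + 3106840/2276591 = 14081530579108/10315837117615 ≈ 1.3650)
1/(b - 9572588) = 1/(14081530579108/10315837117615 - 9572588) = 1/(-98749244520505358512/10315837117615) = -10315837117615/98749244520505358512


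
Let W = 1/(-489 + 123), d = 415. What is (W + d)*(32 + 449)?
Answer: 73058609/366 ≈ 1.9961e+5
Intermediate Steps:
W = -1/366 (W = 1/(-366) = -1/366 ≈ -0.0027322)
(W + d)*(32 + 449) = (-1/366 + 415)*(32 + 449) = (151889/366)*481 = 73058609/366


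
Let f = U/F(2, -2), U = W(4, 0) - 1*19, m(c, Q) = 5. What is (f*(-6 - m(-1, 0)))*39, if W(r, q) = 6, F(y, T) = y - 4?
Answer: -5577/2 ≈ -2788.5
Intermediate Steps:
F(y, T) = -4 + y
U = -13 (U = 6 - 1*19 = 6 - 19 = -13)
f = 13/2 (f = -13/(-4 + 2) = -13/(-2) = -13*(-½) = 13/2 ≈ 6.5000)
(f*(-6 - m(-1, 0)))*39 = (13*(-6 - 1*5)/2)*39 = (13*(-6 - 5)/2)*39 = ((13/2)*(-11))*39 = -143/2*39 = -5577/2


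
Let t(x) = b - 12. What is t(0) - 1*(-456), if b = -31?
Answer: 413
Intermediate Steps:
t(x) = -43 (t(x) = -31 - 12 = -43)
t(0) - 1*(-456) = -43 - 1*(-456) = -43 + 456 = 413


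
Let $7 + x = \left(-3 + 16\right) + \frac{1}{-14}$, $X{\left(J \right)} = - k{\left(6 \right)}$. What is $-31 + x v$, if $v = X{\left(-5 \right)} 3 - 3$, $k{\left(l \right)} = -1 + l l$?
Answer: $- \frac{4699}{7} \approx -671.29$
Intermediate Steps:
$k{\left(l \right)} = -1 + l^{2}$
$X{\left(J \right)} = -35$ ($X{\left(J \right)} = - (-1 + 6^{2}) = - (-1 + 36) = \left(-1\right) 35 = -35$)
$x = \frac{83}{14}$ ($x = -7 + \left(\left(-3 + 16\right) + \frac{1}{-14}\right) = -7 + \left(13 - \frac{1}{14}\right) = -7 + \frac{181}{14} = \frac{83}{14} \approx 5.9286$)
$v = -108$ ($v = \left(-35\right) 3 - 3 = -105 - 3 = -108$)
$-31 + x v = -31 + \frac{83}{14} \left(-108\right) = -31 - \frac{4482}{7} = - \frac{4699}{7}$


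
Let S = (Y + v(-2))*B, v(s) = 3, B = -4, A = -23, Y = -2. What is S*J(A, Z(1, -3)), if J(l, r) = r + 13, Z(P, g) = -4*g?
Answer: -100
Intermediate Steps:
J(l, r) = 13 + r
S = -4 (S = (-2 + 3)*(-4) = 1*(-4) = -4)
S*J(A, Z(1, -3)) = -4*(13 - 4*(-3)) = -4*(13 + 12) = -4*25 = -100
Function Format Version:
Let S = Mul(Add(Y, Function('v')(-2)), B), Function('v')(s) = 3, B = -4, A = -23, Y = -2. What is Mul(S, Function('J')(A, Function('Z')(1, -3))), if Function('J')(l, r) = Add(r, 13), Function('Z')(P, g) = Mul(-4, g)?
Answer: -100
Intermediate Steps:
Function('J')(l, r) = Add(13, r)
S = -4 (S = Mul(Add(-2, 3), -4) = Mul(1, -4) = -4)
Mul(S, Function('J')(A, Function('Z')(1, -3))) = Mul(-4, Add(13, Mul(-4, -3))) = Mul(-4, Add(13, 12)) = Mul(-4, 25) = -100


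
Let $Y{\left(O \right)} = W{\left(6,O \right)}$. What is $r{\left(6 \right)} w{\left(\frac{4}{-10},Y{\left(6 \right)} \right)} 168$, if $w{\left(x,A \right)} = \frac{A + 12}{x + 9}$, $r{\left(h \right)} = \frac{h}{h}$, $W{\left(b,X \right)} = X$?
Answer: $\frac{15120}{43} \approx 351.63$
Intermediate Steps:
$r{\left(h \right)} = 1$
$Y{\left(O \right)} = O$
$w{\left(x,A \right)} = \frac{12 + A}{9 + x}$
$r{\left(6 \right)} w{\left(\frac{4}{-10},Y{\left(6 \right)} \right)} 168 = 1 \frac{12 + 6}{9 + \frac{4}{-10}} \cdot 168 = 1 \frac{1}{9 + 4 \left(- \frac{1}{10}\right)} 18 \cdot 168 = 1 \frac{1}{9 - \frac{2}{5}} \cdot 18 \cdot 168 = 1 \frac{1}{\frac{43}{5}} \cdot 18 \cdot 168 = 1 \cdot \frac{5}{43} \cdot 18 \cdot 168 = 1 \cdot \frac{90}{43} \cdot 168 = \frac{90}{43} \cdot 168 = \frac{15120}{43}$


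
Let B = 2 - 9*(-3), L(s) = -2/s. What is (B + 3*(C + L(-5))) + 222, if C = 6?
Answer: 1351/5 ≈ 270.20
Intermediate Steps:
B = 29 (B = 2 + 27 = 29)
(B + 3*(C + L(-5))) + 222 = (29 + 3*(6 - 2/(-5))) + 222 = (29 + 3*(6 - 2*(-1/5))) + 222 = (29 + 3*(6 + 2/5)) + 222 = (29 + 3*(32/5)) + 222 = (29 + 96/5) + 222 = 241/5 + 222 = 1351/5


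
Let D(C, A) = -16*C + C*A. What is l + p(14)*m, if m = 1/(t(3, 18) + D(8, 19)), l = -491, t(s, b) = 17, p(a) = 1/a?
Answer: -281833/574 ≈ -491.00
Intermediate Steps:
D(C, A) = -16*C + A*C
m = 1/41 (m = 1/(17 + 8*(-16 + 19)) = 1/(17 + 8*3) = 1/(17 + 24) = 1/41 ≈ 0.024390)
l + p(14)*m = -491 + (1/41)/14 = -491 + (1/14)*(1/41) = -491 + 1/574 = -281833/574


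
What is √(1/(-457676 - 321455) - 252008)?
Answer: 3*I*√16997802820252491/779131 ≈ 502.0*I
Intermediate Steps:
√(1/(-457676 - 321455) - 252008) = √(1/(-779131) - 252008) = √(-1/779131 - 252008) = √(-196347245049/779131) = 3*I*√16997802820252491/779131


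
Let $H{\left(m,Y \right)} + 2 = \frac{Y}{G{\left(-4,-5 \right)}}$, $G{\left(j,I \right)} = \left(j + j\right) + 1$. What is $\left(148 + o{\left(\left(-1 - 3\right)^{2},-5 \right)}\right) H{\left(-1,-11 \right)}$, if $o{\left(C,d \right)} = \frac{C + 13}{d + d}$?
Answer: $- \frac{4353}{70} \approx -62.186$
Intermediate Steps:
$G{\left(j,I \right)} = 1 + 2 j$ ($G{\left(j,I \right)} = 2 j + 1 = 1 + 2 j$)
$o{\left(C,d \right)} = \frac{13 + C}{2 d}$
$H{\left(m,Y \right)} = -2 - \frac{Y}{7}$ ($H{\left(m,Y \right)} = -2 + \frac{Y}{1 + 2 \left(-4\right)} = -2 + \frac{Y}{1 - 8} = -2 + \frac{Y}{-7} = -2 + Y \left(- \frac{1}{7}\right) = -2 - \frac{Y}{7}$)
$\left(148 + o{\left(\left(-1 - 3\right)^{2},-5 \right)}\right) H{\left(-1,-11 \right)} = \left(148 + \frac{13 + \left(-1 - 3\right)^{2}}{2 \left(-5\right)}\right) \left(-2 - - \frac{11}{7}\right) = \left(148 + \frac{1}{2} \left(- \frac{1}{5}\right) \left(13 + \left(-4\right)^{2}\right)\right) \left(-2 + \frac{11}{7}\right) = \left(148 + \frac{1}{2} \left(- \frac{1}{5}\right) \left(13 + 16\right)\right) \left(- \frac{3}{7}\right) = \left(148 + \frac{1}{2} \left(- \frac{1}{5}\right) 29\right) \left(- \frac{3}{7}\right) = \left(148 - \frac{29}{10}\right) \left(- \frac{3}{7}\right) = \frac{1451}{10} \left(- \frac{3}{7}\right) = - \frac{4353}{70}$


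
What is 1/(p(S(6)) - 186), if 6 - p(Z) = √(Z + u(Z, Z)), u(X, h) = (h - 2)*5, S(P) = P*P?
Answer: -90/16097 + √206/32194 ≈ -0.0051453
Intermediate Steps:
S(P) = P²
u(X, h) = -10 + 5*h (u(X, h) = (-2 + h)*5 = -10 + 5*h)
p(Z) = 6 - √(-10 + 6*Z) (p(Z) = 6 - √(Z + (-10 + 5*Z)) = 6 - √(-10 + 6*Z))
1/(p(S(6)) - 186) = 1/((6 - √(-10 + 6*6²)) - 186) = 1/((6 - √(-10 + 6*36)) - 186) = 1/((6 - √(-10 + 216)) - 186) = 1/((6 - √206) - 186) = 1/(-180 - √206)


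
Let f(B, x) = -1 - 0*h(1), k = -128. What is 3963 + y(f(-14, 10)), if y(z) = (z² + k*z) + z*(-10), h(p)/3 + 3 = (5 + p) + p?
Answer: 4102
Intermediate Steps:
h(p) = 6 + 6*p (h(p) = -9 + 3*((5 + p) + p) = -9 + 3*(5 + 2*p) = -9 + (15 + 6*p) = 6 + 6*p)
f(B, x) = -1 (f(B, x) = -1 - 0*(6 + 6*1) = -1 - 0*(6 + 6) = -1 - 0*12 = -1 - 1*0 = -1 + 0 = -1)
y(z) = z² - 138*z (y(z) = (z² - 128*z) + z*(-10) = (z² - 128*z) - 10*z = z² - 138*z)
3963 + y(f(-14, 10)) = 3963 - (-138 - 1) = 3963 - 1*(-139) = 3963 + 139 = 4102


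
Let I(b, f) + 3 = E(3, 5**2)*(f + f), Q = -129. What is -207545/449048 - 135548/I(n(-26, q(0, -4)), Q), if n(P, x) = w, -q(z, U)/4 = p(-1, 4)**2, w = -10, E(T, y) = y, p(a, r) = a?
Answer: 59528270419/2897706744 ≈ 20.543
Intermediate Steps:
q(z, U) = -4 (q(z, U) = -4*(-1)**2 = -4*1 = -4)
n(P, x) = -10
I(b, f) = -3 + 50*f (I(b, f) = -3 + 5**2*(f + f) = -3 + 25*(2*f) = -3 + 50*f)
-207545/449048 - 135548/I(n(-26, q(0, -4)), Q) = -207545/449048 - 135548/(-3 + 50*(-129)) = -207545*1/449048 - 135548/(-3 - 6450) = -207545/449048 - 135548/(-6453) = -207545/449048 - 135548*(-1/6453) = -207545/449048 + 135548/6453 = 59528270419/2897706744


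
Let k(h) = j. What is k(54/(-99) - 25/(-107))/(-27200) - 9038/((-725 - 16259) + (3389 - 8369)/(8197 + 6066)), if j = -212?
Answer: 222355072779/411821212400 ≈ 0.53993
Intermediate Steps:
k(h) = -212
k(54/(-99) - 25/(-107))/(-27200) - 9038/((-725 - 16259) + (3389 - 8369)/(8197 + 6066)) = -212/(-27200) - 9038/((-725 - 16259) + (3389 - 8369)/(8197 + 6066)) = -212*(-1/27200) - 9038/(-16984 - 4980/14263) = 53/6800 - 9038/(-16984 - 4980*1/14263) = 53/6800 - 9038/(-16984 - 4980/14263) = 53/6800 - 9038/(-242247772/14263) = 53/6800 - 9038*(-14263/242247772) = 53/6800 + 64454497/121123886 = 222355072779/411821212400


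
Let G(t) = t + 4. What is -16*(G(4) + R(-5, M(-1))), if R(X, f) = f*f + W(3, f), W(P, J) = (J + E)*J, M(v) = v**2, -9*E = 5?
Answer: -1360/9 ≈ -151.11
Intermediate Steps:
E = -5/9 (E = -1/9*5 = -5/9 ≈ -0.55556)
G(t) = 4 + t
W(P, J) = J*(-5/9 + J) (W(P, J) = (J - 5/9)*J = (-5/9 + J)*J = J*(-5/9 + J))
R(X, f) = f**2 + f*(-5 + 9*f)/9 (R(X, f) = f*f + f*(-5 + 9*f)/9 = f**2 + f*(-5 + 9*f)/9)
-16*(G(4) + R(-5, M(-1))) = -16*((4 + 4) + (1/9)*(-1)**2*(-5 + 18*(-1)**2)) = -16*(8 + (1/9)*1*(-5 + 18*1)) = -16*(8 + (1/9)*1*(-5 + 18)) = -16*(8 + (1/9)*1*13) = -16*(8 + 13/9) = -16*85/9 = -1360/9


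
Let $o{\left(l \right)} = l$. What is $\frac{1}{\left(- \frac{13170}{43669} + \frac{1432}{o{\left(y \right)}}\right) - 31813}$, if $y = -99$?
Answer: $- \frac{4323231}{137598785641} \approx -3.1419 \cdot 10^{-5}$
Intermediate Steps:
$\frac{1}{\left(- \frac{13170}{43669} + \frac{1432}{o{\left(y \right)}}\right) - 31813} = \frac{1}{\left(- \frac{13170}{43669} + \frac{1432}{-99}\right) - 31813} = \frac{1}{\left(\left(-13170\right) \frac{1}{43669} + 1432 \left(- \frac{1}{99}\right)\right) - 31813} = \frac{1}{\left(- \frac{13170}{43669} - \frac{1432}{99}\right) - 31813} = \frac{1}{- \frac{63837838}{4323231} - 31813} = \frac{1}{- \frac{137598785641}{4323231}} = - \frac{4323231}{137598785641}$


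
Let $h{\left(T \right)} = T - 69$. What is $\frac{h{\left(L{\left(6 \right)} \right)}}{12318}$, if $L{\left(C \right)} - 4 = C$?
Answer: $- \frac{59}{12318} \approx -0.0047897$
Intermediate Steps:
$L{\left(C \right)} = 4 + C$
$h{\left(T \right)} = -69 + T$
$\frac{h{\left(L{\left(6 \right)} \right)}}{12318} = \frac{-69 + \left(4 + 6\right)}{12318} = \left(-69 + 10\right) \frac{1}{12318} = \left(-59\right) \frac{1}{12318} = - \frac{59}{12318}$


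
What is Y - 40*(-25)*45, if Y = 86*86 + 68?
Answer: 52464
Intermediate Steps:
Y = 7464 (Y = 7396 + 68 = 7464)
Y - 40*(-25)*45 = 7464 - 40*(-25)*45 = 7464 + 1000*45 = 7464 + 45000 = 52464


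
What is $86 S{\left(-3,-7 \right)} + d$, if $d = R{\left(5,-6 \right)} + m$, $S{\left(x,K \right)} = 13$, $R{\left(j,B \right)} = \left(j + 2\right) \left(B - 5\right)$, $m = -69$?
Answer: $972$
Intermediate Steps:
$R{\left(j,B \right)} = \left(-5 + B\right) \left(2 + j\right)$ ($R{\left(j,B \right)} = \left(2 + j\right) \left(-5 + B\right) = \left(-5 + B\right) \left(2 + j\right)$)
$d = -146$ ($d = \left(-10 - 25 + 2 \left(-6\right) - 30\right) - 69 = \left(-10 - 25 - 12 - 30\right) - 69 = -77 - 69 = -146$)
$86 S{\left(-3,-7 \right)} + d = 86 \cdot 13 - 146 = 1118 - 146 = 972$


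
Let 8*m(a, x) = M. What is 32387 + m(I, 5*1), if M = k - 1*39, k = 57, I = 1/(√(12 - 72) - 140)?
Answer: 129557/4 ≈ 32389.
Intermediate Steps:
I = 1/(-140 + 2*I*√15) (I = 1/(√(-60) - 140) = 1/(2*I*√15 - 140) = 1/(-140 + 2*I*√15) ≈ -0.0071211 - 0.000394*I)
M = 18 (M = 57 - 1*39 = 57 - 39 = 18)
m(a, x) = 9/4 (m(a, x) = (⅛)*18 = 9/4)
32387 + m(I, 5*1) = 32387 + 9/4 = 129557/4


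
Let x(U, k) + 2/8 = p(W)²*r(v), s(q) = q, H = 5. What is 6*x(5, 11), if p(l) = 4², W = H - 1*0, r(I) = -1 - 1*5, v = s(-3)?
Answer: -18435/2 ≈ -9217.5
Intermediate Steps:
v = -3
r(I) = -6 (r(I) = -1 - 5 = -6)
W = 5 (W = 5 - 1*0 = 5 + 0 = 5)
p(l) = 16
x(U, k) = -6145/4 (x(U, k) = -¼ + 16²*(-6) = -¼ + 256*(-6) = -¼ - 1536 = -6145/4)
6*x(5, 11) = 6*(-6145/4) = -18435/2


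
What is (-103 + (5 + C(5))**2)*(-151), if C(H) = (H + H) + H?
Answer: -44847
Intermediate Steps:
C(H) = 3*H (C(H) = 2*H + H = 3*H)
(-103 + (5 + C(5))**2)*(-151) = (-103 + (5 + 3*5)**2)*(-151) = (-103 + (5 + 15)**2)*(-151) = (-103 + 20**2)*(-151) = (-103 + 400)*(-151) = 297*(-151) = -44847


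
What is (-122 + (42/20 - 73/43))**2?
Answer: 2733930369/184900 ≈ 14786.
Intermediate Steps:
(-122 + (42/20 - 73/43))**2 = (-122 + (42*(1/20) - 73*1/43))**2 = (-122 + (21/10 - 73/43))**2 = (-122 + 173/430)**2 = (-52287/430)**2 = 2733930369/184900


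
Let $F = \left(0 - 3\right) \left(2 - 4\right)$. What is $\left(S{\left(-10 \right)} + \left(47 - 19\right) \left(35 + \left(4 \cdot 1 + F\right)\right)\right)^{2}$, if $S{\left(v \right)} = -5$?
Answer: $1575025$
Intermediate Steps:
$F = 6$ ($F = - 3 \left(2 - 4\right) = \left(-3\right) \left(-2\right) = 6$)
$\left(S{\left(-10 \right)} + \left(47 - 19\right) \left(35 + \left(4 \cdot 1 + F\right)\right)\right)^{2} = \left(-5 + \left(47 - 19\right) \left(35 + \left(4 \cdot 1 + 6\right)\right)\right)^{2} = \left(-5 + 28 \left(35 + \left(4 + 6\right)\right)\right)^{2} = \left(-5 + 28 \left(35 + 10\right)\right)^{2} = \left(-5 + 28 \cdot 45\right)^{2} = \left(-5 + 1260\right)^{2} = 1255^{2} = 1575025$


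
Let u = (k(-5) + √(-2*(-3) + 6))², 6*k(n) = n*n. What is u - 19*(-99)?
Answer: 68773/36 + 50*√3/3 ≈ 1939.2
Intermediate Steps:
k(n) = n²/6 (k(n) = (n*n)/6 = n²/6)
u = (25/6 + 2*√3)² (u = ((⅙)*(-5)² + √(-2*(-3) + 6))² = ((⅙)*25 + √(6 + 6))² = (25/6 + √12)² = (25/6 + 2*√3)² ≈ 58.229)
u - 19*(-99) = (1057/36 + 50*√3/3) - 19*(-99) = (1057/36 + 50*√3/3) + 1881 = 68773/36 + 50*√3/3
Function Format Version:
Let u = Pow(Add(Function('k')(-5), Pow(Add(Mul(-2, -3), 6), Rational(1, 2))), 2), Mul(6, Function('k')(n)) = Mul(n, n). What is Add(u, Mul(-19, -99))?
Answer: Add(Rational(68773, 36), Mul(Rational(50, 3), Pow(3, Rational(1, 2)))) ≈ 1939.2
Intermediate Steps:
Function('k')(n) = Mul(Rational(1, 6), Pow(n, 2)) (Function('k')(n) = Mul(Rational(1, 6), Mul(n, n)) = Mul(Rational(1, 6), Pow(n, 2)))
u = Pow(Add(Rational(25, 6), Mul(2, Pow(3, Rational(1, 2)))), 2) (u = Pow(Add(Mul(Rational(1, 6), Pow(-5, 2)), Pow(Add(Mul(-2, -3), 6), Rational(1, 2))), 2) = Pow(Add(Mul(Rational(1, 6), 25), Pow(Add(6, 6), Rational(1, 2))), 2) = Pow(Add(Rational(25, 6), Pow(12, Rational(1, 2))), 2) = Pow(Add(Rational(25, 6), Mul(2, Pow(3, Rational(1, 2)))), 2) ≈ 58.229)
Add(u, Mul(-19, -99)) = Add(Add(Rational(1057, 36), Mul(Rational(50, 3), Pow(3, Rational(1, 2)))), Mul(-19, -99)) = Add(Add(Rational(1057, 36), Mul(Rational(50, 3), Pow(3, Rational(1, 2)))), 1881) = Add(Rational(68773, 36), Mul(Rational(50, 3), Pow(3, Rational(1, 2))))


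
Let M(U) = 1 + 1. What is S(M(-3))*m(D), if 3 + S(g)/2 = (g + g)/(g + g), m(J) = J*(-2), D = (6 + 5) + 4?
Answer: 120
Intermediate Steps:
M(U) = 2
D = 15 (D = 11 + 4 = 15)
m(J) = -2*J
S(g) = -4 (S(g) = -6 + 2*((g + g)/(g + g)) = -6 + 2*((2*g)/((2*g))) = -6 + 2*((2*g)*(1/(2*g))) = -6 + 2*1 = -6 + 2 = -4)
S(M(-3))*m(D) = -(-8)*15 = -4*(-30) = 120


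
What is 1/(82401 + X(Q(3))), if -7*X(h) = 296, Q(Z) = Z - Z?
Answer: 7/576511 ≈ 1.2142e-5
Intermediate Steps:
Q(Z) = 0
X(h) = -296/7 (X(h) = -1/7*296 = -296/7)
1/(82401 + X(Q(3))) = 1/(82401 - 296/7) = 1/(576511/7) = 7/576511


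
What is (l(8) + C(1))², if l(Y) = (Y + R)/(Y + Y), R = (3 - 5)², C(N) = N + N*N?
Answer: 121/16 ≈ 7.5625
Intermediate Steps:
C(N) = N + N²
R = 4 (R = (-2)² = 4)
l(Y) = (4 + Y)/(2*Y) (l(Y) = (Y + 4)/(Y + Y) = (4 + Y)/((2*Y)) = (4 + Y)*(1/(2*Y)) = (4 + Y)/(2*Y))
(l(8) + C(1))² = ((½)*(4 + 8)/8 + 1*(1 + 1))² = ((½)*(⅛)*12 + 1*2)² = (¾ + 2)² = (11/4)² = 121/16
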